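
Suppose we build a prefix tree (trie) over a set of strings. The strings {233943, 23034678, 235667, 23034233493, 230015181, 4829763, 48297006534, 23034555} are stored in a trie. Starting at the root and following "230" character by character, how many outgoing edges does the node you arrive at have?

The children of the "230" node are the distinct next characters among strings starting with "230".
Distinct next characters after "230": 0, 3.
That node has 2 child edges.

2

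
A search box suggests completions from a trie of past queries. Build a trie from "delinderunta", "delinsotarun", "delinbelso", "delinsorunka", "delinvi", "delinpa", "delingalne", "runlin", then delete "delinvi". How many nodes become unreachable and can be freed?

A node on "delinvi"'s path can go only if nothing else ends at it or branches off below it.
The suffix "vi" (2 nodes) is used only by "delinvi"; the node for "delin" still has the child "d", so pruning stops there.
Nodes removed: 2

2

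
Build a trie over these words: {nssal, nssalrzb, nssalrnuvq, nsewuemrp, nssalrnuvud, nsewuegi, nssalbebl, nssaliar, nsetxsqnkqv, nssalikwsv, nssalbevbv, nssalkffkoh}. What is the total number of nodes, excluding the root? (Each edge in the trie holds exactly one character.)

Trace insertions, counting only characters that open a new branch:
  "nssal" → 5 new (n, s, s, a, l)
  "nssalrzb" → prefix "nssal" already present; 3 new (r, z, b)
  "nssalrnuvq" → prefix "nssalr" already present; 4 new (n, u, v, q)
  "nsewuemrp" → prefix "ns" already present; 7 new (e, w, u, e, m, r, p)
  "nssalrnuvud" → prefix "nssalrnuv" already present; 2 new (u, d)
  "nsewuegi" → prefix "nsewue" already present; 2 new (g, i)
  "nssalbebl" → prefix "nssal" already present; 4 new (b, e, b, l)
  "nssaliar" → prefix "nssal" already present; 3 new (i, a, r)
  "nsetxsqnkqv" → prefix "nse" already present; 8 new (t, x, s, q, n, k, q, v)
  "nssalikwsv" → prefix "nssali" already present; 4 new (k, w, s, v)
  "nssalbevbv" → prefix "nssalbe" already present; 3 new (v, b, v)
  "nssalkffkoh" → prefix "nssal" already present; 6 new (k, f, f, k, o, h)
Total nodes = 5 + 3 + 4 + 7 + 2 + 2 + 4 + 3 + 8 + 4 + 3 + 6 = 51

51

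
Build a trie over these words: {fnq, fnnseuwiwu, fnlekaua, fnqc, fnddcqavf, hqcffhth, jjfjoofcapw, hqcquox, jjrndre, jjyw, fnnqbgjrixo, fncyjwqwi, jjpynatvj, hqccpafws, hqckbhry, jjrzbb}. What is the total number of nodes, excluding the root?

91

Trace insertions, counting only characters that open a new branch:
  "fnq" → 3 new (f, n, q)
  "fnnseuwiwu" → prefix "fn" already present; 8 new (n, s, e, u, w, i, w, u)
  "fnlekaua" → prefix "fn" already present; 6 new (l, e, k, a, u, a)
  "fnqc" → prefix "fnq" already present; 1 new (c)
  "fnddcqavf" → prefix "fn" already present; 7 new (d, d, c, q, a, v, f)
  "hqcffhth" → 8 new (h, q, c, f, f, h, t, h)
  "jjfjoofcapw" → 11 new (j, j, f, j, o, o, f, c, a, p, w)
  "hqcquox" → prefix "hqc" already present; 4 new (q, u, o, x)
  "jjrndre" → prefix "jj" already present; 5 new (r, n, d, r, e)
  "jjyw" → prefix "jj" already present; 2 new (y, w)
  "fnnqbgjrixo" → prefix "fnn" already present; 8 new (q, b, g, j, r, i, x, o)
  "fncyjwqwi" → prefix "fn" already present; 7 new (c, y, j, w, q, w, i)
  "jjpynatvj" → prefix "jj" already present; 7 new (p, y, n, a, t, v, j)
  "hqccpafws" → prefix "hqc" already present; 6 new (c, p, a, f, w, s)
  "hqckbhry" → prefix "hqc" already present; 5 new (k, b, h, r, y)
  "jjrzbb" → prefix "jjr" already present; 3 new (z, b, b)
Total nodes = 3 + 8 + 6 + 1 + 7 + 8 + 11 + 4 + 5 + 2 + 8 + 7 + 7 + 6 + 5 + 3 = 91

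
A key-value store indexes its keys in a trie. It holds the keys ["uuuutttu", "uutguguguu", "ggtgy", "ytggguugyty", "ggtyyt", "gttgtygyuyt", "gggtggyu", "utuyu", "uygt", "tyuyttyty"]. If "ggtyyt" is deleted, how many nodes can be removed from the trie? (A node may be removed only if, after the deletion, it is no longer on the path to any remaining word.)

3

A node on "ggtyyt"'s path can go only if nothing else ends at it or branches off below it.
The suffix "yyt" (3 nodes) is used only by "ggtyyt"; the node for "ggt" still has the child "g", so pruning stops there.
Nodes removed: 3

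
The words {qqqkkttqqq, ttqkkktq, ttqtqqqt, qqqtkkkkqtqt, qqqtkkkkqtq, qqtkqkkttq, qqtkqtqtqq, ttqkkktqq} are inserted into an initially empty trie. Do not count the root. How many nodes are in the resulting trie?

For each word, the new-node count is its length minus the longest prefix already in the trie:
  "qqqkkttqqq" → 10 new (q, q, q, k, k, t, t, q, q, q)
  "ttqkkktq" → 8 new (t, t, q, k, k, k, t, q)
  "ttqtqqqt" → prefix "ttq" already present; 5 new (t, q, q, q, t)
  "qqqtkkkkqtqt" → prefix "qqq" already present; 9 new (t, k, k, k, k, q, t, q, t)
  "qqqtkkkkqtq" → prefix "qqqtkkkkqtq" already present; 0 new (none)
  "qqtkqkkttq" → prefix "qq" already present; 8 new (t, k, q, k, k, t, t, q)
  "qqtkqtqtqq" → prefix "qqtkq" already present; 5 new (t, q, t, q, q)
  "ttqkkktqq" → prefix "ttqkkktq" already present; 1 new (q)
Total nodes = 10 + 8 + 5 + 9 + 0 + 8 + 5 + 1 = 46

46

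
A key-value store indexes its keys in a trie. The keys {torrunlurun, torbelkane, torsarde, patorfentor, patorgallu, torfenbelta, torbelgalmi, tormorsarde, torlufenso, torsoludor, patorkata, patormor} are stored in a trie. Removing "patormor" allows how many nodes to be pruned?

3

After clearing the end-marker at "patormor", prune upward until reaching a node still needed by another word.
The suffix "mor" (3 nodes) is used only by "patormor"; the node for "pator" still has the child "f", so pruning stops there.
Nodes removed: 3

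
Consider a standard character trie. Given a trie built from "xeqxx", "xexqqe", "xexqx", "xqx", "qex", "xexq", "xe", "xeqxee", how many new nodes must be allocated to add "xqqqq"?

"xq" is already a path in the trie; the remaining "qqq" must be added.
Each of the 3 remaining characters creates one node.

3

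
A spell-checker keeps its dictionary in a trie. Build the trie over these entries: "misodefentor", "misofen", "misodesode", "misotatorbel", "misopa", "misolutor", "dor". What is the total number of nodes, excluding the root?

37

Trie structure (* marks end of a word):
(root)
├─ d
│  └─ o
│     └─ r *
└─ m
   └─ i
      └─ s
         └─ o
            ├─ d
            │  └─ e
            │     ├─ f
            │     │  └─ e
            │     │     └─ n
            │     │        └─ t
            │     │           └─ o
            │     │              └─ r *
            │     └─ s
            │        └─ o
            │           └─ d
            │              └─ e *
            ├─ f
            │  └─ e
            │     └─ n *
            ├─ l
            │  └─ u
            │     └─ t
            │        └─ o
            │           └─ r *
            ├─ p
            │  └─ a *
            └─ t
               └─ a
                  └─ t
                     └─ o
                        └─ r
                           └─ b
                              └─ e
                                 └─ l *
Counting every labelled node above: 37.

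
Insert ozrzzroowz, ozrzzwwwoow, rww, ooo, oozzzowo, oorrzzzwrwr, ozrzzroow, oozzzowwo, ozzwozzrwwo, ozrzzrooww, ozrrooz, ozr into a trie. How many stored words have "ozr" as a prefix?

6

Walk to "ozr"; the words in its subtree are exactly those with that prefix.
Matches: "ozr", "ozrrooz", "ozrzzroow", "ozrzzrooww", "ozrzzroowz", "ozrzzwwwoow"
Count: 6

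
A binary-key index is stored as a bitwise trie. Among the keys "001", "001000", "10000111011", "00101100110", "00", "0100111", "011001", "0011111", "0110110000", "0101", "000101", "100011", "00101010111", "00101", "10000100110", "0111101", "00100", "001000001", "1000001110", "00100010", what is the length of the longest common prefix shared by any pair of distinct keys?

Look for the deepest trie node that still has at least two words in its subtree.
e.g. "001000" and "001000001" share the prefix "001000" of length 6; no pair shares a longer one.
Longest shared-prefix length: 6

6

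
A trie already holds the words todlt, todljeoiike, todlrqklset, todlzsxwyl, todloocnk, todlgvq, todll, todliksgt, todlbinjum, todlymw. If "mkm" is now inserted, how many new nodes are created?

3

Nothing in the trie begins with "m"; the whole of "mkm" is new.
3 − 0 = 3 new nodes.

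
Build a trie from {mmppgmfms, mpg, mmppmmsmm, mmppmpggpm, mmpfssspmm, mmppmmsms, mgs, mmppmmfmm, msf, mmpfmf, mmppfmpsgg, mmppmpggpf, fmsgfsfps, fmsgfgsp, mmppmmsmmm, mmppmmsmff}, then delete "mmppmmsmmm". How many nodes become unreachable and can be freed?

1

A node on "mmppmmsmmm"'s path can go only if nothing else ends at it or branches off below it.
The suffix "m" (1 node) is used only by "mmppmmsmmm"; "mmppmmsmm" is itself a stored word, so pruning stops there.
Nodes removed: 1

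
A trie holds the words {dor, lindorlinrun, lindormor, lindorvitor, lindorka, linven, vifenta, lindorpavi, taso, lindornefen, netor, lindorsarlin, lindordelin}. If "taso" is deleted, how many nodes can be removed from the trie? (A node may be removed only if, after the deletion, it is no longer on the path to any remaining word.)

Walk "taso" from the leaf back toward the root, removing each node that no remaining word uses.
No other word shares any prefix with "taso", so all 4 of its nodes go.
Nodes removed: 4

4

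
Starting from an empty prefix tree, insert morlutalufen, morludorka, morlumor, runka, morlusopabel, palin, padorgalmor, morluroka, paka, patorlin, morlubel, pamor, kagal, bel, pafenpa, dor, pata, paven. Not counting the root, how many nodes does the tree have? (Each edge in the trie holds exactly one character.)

Insert word by word; a character creates a node only if that edge doesn't already exist:
  "morlutalufen" → 12 new (m, o, r, l, u, t, a, l, u, f, e, n)
  "morludorka" → prefix "morlu" already present; 5 new (d, o, r, k, a)
  "morlumor" → prefix "morlu" already present; 3 new (m, o, r)
  "runka" → 5 new (r, u, n, k, a)
  "morlusopabel" → prefix "morlu" already present; 7 new (s, o, p, a, b, e, l)
  "palin" → 5 new (p, a, l, i, n)
  "padorgalmor" → prefix "pa" already present; 9 new (d, o, r, g, a, l, m, o, r)
  "morluroka" → prefix "morlu" already present; 4 new (r, o, k, a)
  "paka" → prefix "pa" already present; 2 new (k, a)
  "patorlin" → prefix "pa" already present; 6 new (t, o, r, l, i, n)
  "morlubel" → prefix "morlu" already present; 3 new (b, e, l)
  "pamor" → prefix "pa" already present; 3 new (m, o, r)
  "kagal" → 5 new (k, a, g, a, l)
  "bel" → 3 new (b, e, l)
  "pafenpa" → prefix "pa" already present; 5 new (f, e, n, p, a)
  "dor" → 3 new (d, o, r)
  "pata" → prefix "pat" already present; 1 new (a)
  "paven" → prefix "pa" already present; 3 new (v, e, n)
Total nodes = 12 + 5 + 3 + 5 + 7 + 5 + 9 + 4 + 2 + 6 + 3 + 3 + 5 + 3 + 5 + 3 + 1 + 3 = 84

84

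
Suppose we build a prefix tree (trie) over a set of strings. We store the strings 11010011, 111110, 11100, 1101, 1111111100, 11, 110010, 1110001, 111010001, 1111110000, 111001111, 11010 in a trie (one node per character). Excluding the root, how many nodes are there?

37

Trie structure (* marks end of a word):
(root)
└─ 1
   └─ 1 *
      ├─ 0
      │  ├─ 0
      │  │  └─ 1
      │  │     └─ 0 *
      │  └─ 1 *
      │     └─ 0 *
      │        └─ 0
      │           └─ 1
      │              └─ 1 *
      └─ 1
         ├─ 0
         │  ├─ 0 *
         │  │  ├─ 0
         │  │  │  └─ 1 *
         │  │  └─ 1
         │  │     └─ 1
         │  │        └─ 1
         │  │           └─ 1 *
         │  └─ 1
         │     └─ 0
         │        └─ 0
         │           └─ 0
         │              └─ 1 *
         └─ 1
            └─ 1
               ├─ 0 *
               └─ 1
                  ├─ 0
                  │  └─ 0
                  │     └─ 0
                  │        └─ 0 *
                  └─ 1
                     └─ 1
                        └─ 0
                           └─ 0 *
Counting every labelled node above: 37.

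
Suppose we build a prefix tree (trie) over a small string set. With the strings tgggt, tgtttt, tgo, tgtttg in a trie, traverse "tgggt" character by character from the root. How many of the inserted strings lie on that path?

Traverse "tgggt" character by character; count nodes along the way that are marked as word ends.
Prefixes of the query that are stored words: "tgggt"
Count: 1

1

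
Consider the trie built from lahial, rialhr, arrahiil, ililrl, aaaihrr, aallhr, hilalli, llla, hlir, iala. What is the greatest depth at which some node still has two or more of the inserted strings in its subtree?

Equivalently: take the maximum, over all pairs, of their longest common prefix length.
e.g. "aaaihrr" and "aallhr" share the prefix "aa" of length 2; no pair shares a longer one.
Longest shared-prefix length: 2

2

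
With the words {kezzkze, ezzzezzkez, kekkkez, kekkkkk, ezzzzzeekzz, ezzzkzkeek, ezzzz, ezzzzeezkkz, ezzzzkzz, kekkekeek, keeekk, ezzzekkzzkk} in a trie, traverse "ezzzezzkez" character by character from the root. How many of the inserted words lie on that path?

1

Traverse "ezzzezzkez" character by character; count nodes along the way that are marked as word ends.
Prefixes of the query that are stored words: "ezzzezzkez"
Count: 1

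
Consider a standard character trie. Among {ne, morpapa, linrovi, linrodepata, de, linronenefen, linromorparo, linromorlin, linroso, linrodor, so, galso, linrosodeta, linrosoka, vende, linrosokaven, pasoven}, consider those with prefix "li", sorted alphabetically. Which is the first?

linrodepata

Words with prefix "li", in lexicographic order: "linrodepata", "linrodor", "linromorlin", "linromorparo", "linronenefen", "linroso", "linrosodeta", "linrosoka", "linrosokaven", "linrovi"
Position 1: linrodepata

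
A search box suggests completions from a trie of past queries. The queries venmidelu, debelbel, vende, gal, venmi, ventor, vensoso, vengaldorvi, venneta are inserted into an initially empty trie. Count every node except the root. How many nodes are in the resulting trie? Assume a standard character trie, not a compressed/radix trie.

For each word, the new-node count is its length minus the longest prefix already in the trie:
  "venmidelu" → 9 new (v, e, n, m, i, d, e, l, u)
  "debelbel" → 8 new (d, e, b, e, l, b, e, l)
  "vende" → prefix "ven" already present; 2 new (d, e)
  "gal" → 3 new (g, a, l)
  "venmi" → prefix "venmi" already present; 0 new (none)
  "ventor" → prefix "ven" already present; 3 new (t, o, r)
  "vensoso" → prefix "ven" already present; 4 new (s, o, s, o)
  "vengaldorvi" → prefix "ven" already present; 8 new (g, a, l, d, o, r, v, i)
  "venneta" → prefix "ven" already present; 4 new (n, e, t, a)
Total nodes = 9 + 8 + 2 + 3 + 0 + 3 + 4 + 8 + 4 = 41

41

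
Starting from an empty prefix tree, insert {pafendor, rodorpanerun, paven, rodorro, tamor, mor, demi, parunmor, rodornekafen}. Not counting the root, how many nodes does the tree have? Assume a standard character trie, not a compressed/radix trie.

Count nodes per top-level branch (shared prefixes stored once):
  'd'-branch (demi): 4 nodes
  'm'-branch (mor): 3 nodes
  'p'-branch (pafendor, parunmor, paven): 17 nodes
  'r'-branch (rodornekafen, rodorpanerun, rodorro): 21 nodes
  't'-branch (tamor): 5 nodes
Sum: 50

50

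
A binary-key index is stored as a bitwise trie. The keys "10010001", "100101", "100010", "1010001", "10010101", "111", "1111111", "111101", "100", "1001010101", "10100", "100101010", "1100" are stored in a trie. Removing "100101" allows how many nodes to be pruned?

0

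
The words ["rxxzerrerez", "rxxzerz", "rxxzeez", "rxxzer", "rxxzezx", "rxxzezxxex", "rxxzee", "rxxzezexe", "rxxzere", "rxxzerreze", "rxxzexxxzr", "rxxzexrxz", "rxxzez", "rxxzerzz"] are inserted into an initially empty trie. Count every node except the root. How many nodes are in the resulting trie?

34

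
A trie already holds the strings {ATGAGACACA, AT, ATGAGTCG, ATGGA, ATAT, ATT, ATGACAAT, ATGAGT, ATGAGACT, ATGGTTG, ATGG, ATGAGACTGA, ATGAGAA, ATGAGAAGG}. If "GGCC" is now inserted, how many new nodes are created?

4

Nothing in the trie begins with "G"; the whole of "GGCC" is new.
4 − 0 = 4 new nodes.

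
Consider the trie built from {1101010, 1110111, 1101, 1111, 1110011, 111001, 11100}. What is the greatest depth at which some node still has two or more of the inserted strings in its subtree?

Look for the deepest trie node that still has at least two words in its subtree.
"111001" and "1110011" agree on "111001" (6 characters) before diverging; nothing deeper is shared.
Longest shared-prefix length: 6

6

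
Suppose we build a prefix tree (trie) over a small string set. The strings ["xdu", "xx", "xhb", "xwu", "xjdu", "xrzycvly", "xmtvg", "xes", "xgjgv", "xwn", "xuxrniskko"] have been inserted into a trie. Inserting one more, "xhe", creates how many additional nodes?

1

The longest prefix of "xhe" already in the trie is "xh" (length 2).
So 3 − 2 = 1 new nodes.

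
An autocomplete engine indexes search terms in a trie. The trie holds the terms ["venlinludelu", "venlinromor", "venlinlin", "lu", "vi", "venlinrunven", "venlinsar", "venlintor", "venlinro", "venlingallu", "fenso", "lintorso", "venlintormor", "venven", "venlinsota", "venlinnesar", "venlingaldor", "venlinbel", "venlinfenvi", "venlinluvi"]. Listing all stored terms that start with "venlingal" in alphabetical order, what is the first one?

DFS of the "venlingal" subtree visits, in order: "venlingaldor", "venlingallu"
The 1st is venlingaldor.

venlingaldor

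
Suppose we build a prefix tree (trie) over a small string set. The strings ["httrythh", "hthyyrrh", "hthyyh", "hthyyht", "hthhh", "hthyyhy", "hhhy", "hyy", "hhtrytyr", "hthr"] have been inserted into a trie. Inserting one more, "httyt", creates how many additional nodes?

2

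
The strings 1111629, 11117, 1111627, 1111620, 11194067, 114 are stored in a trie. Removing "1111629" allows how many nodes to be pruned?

A node on "1111629"'s path can go only if nothing else ends at it or branches off below it.
The suffix "9" (1 node) is used only by "1111629"; the node for "111162" still has the child "7", so pruning stops there.
Nodes removed: 1

1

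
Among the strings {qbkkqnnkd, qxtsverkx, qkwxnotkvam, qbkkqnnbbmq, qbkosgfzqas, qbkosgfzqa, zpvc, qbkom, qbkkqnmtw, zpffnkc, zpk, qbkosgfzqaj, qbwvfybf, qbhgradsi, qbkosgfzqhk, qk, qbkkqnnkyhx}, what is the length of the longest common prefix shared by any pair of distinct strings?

The deepest shared node is where two words last agree before diverging.
e.g. "qbkosgfzqa" and "qbkosgfzqaj" share the prefix "qbkosgfzqa" of length 10; no pair shares a longer one.
Longest shared-prefix length: 10

10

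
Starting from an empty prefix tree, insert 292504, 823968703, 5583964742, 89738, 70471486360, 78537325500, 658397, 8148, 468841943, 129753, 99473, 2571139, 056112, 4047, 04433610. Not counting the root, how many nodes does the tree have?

Insert word by word; a character creates a node only if that edge doesn't already exist:
  "292504" → 6 new (2, 9, 2, 5, 0, 4)
  "823968703" → 9 new (8, 2, 3, 9, 6, 8, 7, 0, 3)
  "5583964742" → 10 new (5, 5, 8, 3, 9, 6, 4, 7, 4, 2)
  "89738" → prefix "8" already present; 4 new (9, 7, 3, 8)
  "70471486360" → 11 new (7, 0, 4, 7, 1, 4, 8, 6, 3, 6, 0)
  "78537325500" → prefix "7" already present; 10 new (8, 5, 3, 7, 3, 2, 5, 5, 0, 0)
  "658397" → 6 new (6, 5, 8, 3, 9, 7)
  "8148" → prefix "8" already present; 3 new (1, 4, 8)
  "468841943" → 9 new (4, 6, 8, 8, 4, 1, 9, 4, 3)
  "129753" → 6 new (1, 2, 9, 7, 5, 3)
  "99473" → 5 new (9, 9, 4, 7, 3)
  "2571139" → prefix "2" already present; 6 new (5, 7, 1, 1, 3, 9)
  "056112" → 6 new (0, 5, 6, 1, 1, 2)
  "4047" → prefix "4" already present; 3 new (0, 4, 7)
  "04433610" → prefix "0" already present; 7 new (4, 4, 3, 3, 6, 1, 0)
Total nodes = 6 + 9 + 10 + 4 + 11 + 10 + 6 + 3 + 9 + 6 + 5 + 6 + 6 + 3 + 7 = 101

101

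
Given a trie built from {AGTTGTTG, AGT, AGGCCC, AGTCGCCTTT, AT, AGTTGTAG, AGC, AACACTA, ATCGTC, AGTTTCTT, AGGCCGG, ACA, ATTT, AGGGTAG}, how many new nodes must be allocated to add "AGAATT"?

4

Walking "AGAATT" from the root, the first 2 characters ("AG") follow existing edges; "A" is the first miss.
New nodes needed: |"AGAATT"| − 2 = 6 − 2 = 4.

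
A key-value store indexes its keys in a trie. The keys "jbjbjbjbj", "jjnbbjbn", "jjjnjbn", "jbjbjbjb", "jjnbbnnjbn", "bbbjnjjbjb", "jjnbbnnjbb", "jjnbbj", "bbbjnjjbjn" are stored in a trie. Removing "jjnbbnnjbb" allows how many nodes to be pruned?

After clearing the end-marker at "jjnbbnnjbb", prune upward until reaching a node still needed by another word.
The suffix "b" (1 node) is used only by "jjnbbnnjbb"; the node for "jjnbbnnjb" still has the child "n", so pruning stops there.
Nodes removed: 1

1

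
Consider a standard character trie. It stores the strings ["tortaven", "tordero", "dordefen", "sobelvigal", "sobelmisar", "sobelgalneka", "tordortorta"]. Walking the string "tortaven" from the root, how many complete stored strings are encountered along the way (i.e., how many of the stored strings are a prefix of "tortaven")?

1

Check each prefix of "tortaven" against the stored set — each match is an end-marker on the path.
Prefixes of the query that are stored words: "tortaven"
Count: 1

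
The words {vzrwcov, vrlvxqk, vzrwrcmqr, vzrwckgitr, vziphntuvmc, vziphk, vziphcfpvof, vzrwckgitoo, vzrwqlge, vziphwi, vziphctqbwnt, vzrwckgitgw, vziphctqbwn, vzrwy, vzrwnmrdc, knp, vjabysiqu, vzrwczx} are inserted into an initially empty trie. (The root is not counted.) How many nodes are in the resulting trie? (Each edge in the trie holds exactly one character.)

Insert word by word; a character creates a node only if that edge doesn't already exist:
  "vzrwcov" → 7 new (v, z, r, w, c, o, v)
  "vrlvxqk" → prefix "v" already present; 6 new (r, l, v, x, q, k)
  "vzrwrcmqr" → prefix "vzrw" already present; 5 new (r, c, m, q, r)
  "vzrwckgitr" → prefix "vzrwc" already present; 5 new (k, g, i, t, r)
  "vziphntuvmc" → prefix "vz" already present; 9 new (i, p, h, n, t, u, v, m, c)
  "vziphk" → prefix "vziph" already present; 1 new (k)
  "vziphcfpvof" → prefix "vziph" already present; 6 new (c, f, p, v, o, f)
  "vzrwckgitoo" → prefix "vzrwckgit" already present; 2 new (o, o)
  "vzrwqlge" → prefix "vzrw" already present; 4 new (q, l, g, e)
  "vziphwi" → prefix "vziph" already present; 2 new (w, i)
  "vziphctqbwnt" → prefix "vziphc" already present; 6 new (t, q, b, w, n, t)
  "vzrwckgitgw" → prefix "vzrwckgit" already present; 2 new (g, w)
  "vziphctqbwn" → prefix "vziphctqbwn" already present; 0 new (none)
  "vzrwy" → prefix "vzrw" already present; 1 new (y)
  "vzrwnmrdc" → prefix "vzrw" already present; 5 new (n, m, r, d, c)
  "knp" → 3 new (k, n, p)
  "vjabysiqu" → prefix "v" already present; 8 new (j, a, b, y, s, i, q, u)
  "vzrwczx" → prefix "vzrwc" already present; 2 new (z, x)
Total nodes = 7 + 6 + 5 + 5 + 9 + 1 + 6 + 2 + 4 + 2 + 6 + 2 + 0 + 1 + 5 + 3 + 8 + 2 = 74

74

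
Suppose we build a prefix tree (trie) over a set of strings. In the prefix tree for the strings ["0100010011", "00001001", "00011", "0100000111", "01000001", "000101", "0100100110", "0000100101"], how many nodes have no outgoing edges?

6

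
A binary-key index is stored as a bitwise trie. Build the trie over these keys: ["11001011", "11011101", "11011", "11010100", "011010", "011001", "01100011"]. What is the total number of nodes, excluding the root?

28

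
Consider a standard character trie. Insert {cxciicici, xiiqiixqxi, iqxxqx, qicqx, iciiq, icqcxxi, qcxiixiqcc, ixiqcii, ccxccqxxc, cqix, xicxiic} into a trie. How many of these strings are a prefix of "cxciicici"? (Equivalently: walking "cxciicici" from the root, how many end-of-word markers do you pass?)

Walk "cxciicici" from the root; an end-of-word marker is hit whenever a stored word is a prefix of "cxciicici".
Prefixes of the query that are stored words: "cxciicici"
Count: 1

1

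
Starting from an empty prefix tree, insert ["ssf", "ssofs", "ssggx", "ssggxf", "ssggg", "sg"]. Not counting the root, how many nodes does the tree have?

Insert word by word; a character creates a node only if that edge doesn't already exist:
  "ssf" → 3 new (s, s, f)
  "ssofs" → prefix "ss" already present; 3 new (o, f, s)
  "ssggx" → prefix "ss" already present; 3 new (g, g, x)
  "ssggxf" → prefix "ssggx" already present; 1 new (f)
  "ssggg" → prefix "ssgg" already present; 1 new (g)
  "sg" → prefix "s" already present; 1 new (g)
Total nodes = 3 + 3 + 3 + 1 + 1 + 1 = 12

12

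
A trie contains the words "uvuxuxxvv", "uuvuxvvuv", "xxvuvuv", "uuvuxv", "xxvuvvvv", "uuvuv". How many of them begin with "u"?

4

Traverse to the node for "u", then collect every word in that subtree.
Matches: "uuvuv", "uuvuxv", "uuvuxvvuv", "uvuxuxxvv"
Count: 4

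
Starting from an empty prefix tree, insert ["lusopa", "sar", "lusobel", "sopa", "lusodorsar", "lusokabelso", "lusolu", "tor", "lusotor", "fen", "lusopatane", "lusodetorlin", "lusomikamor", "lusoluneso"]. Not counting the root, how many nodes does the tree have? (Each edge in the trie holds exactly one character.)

61

Insert word by word; a character creates a node only if that edge doesn't already exist:
  "lusopa" → 6 new (l, u, s, o, p, a)
  "sar" → 3 new (s, a, r)
  "lusobel" → prefix "luso" already present; 3 new (b, e, l)
  "sopa" → prefix "s" already present; 3 new (o, p, a)
  "lusodorsar" → prefix "luso" already present; 6 new (d, o, r, s, a, r)
  "lusokabelso" → prefix "luso" already present; 7 new (k, a, b, e, l, s, o)
  "lusolu" → prefix "luso" already present; 2 new (l, u)
  "tor" → 3 new (t, o, r)
  "lusotor" → prefix "luso" already present; 3 new (t, o, r)
  "fen" → 3 new (f, e, n)
  "lusopatane" → prefix "lusopa" already present; 4 new (t, a, n, e)
  "lusodetorlin" → prefix "lusod" already present; 7 new (e, t, o, r, l, i, n)
  "lusomikamor" → prefix "luso" already present; 7 new (m, i, k, a, m, o, r)
  "lusoluneso" → prefix "lusolu" already present; 4 new (n, e, s, o)
Total nodes = 6 + 3 + 3 + 3 + 6 + 7 + 2 + 3 + 3 + 3 + 4 + 7 + 7 + 4 = 61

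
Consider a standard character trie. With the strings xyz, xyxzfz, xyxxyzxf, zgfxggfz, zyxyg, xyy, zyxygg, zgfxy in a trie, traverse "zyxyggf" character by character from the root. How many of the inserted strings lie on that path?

2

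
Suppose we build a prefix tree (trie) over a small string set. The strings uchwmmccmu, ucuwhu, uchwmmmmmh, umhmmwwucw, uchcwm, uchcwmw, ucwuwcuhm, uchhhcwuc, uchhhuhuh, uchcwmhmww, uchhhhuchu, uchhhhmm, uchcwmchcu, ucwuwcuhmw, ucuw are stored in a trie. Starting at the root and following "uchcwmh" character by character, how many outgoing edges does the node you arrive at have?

Walk "uchcwmh" from the root, arriving at one node.
Characters that immediately follow "uchcwmh" among the stored strings: {m}.
That node has 1 child edge.

1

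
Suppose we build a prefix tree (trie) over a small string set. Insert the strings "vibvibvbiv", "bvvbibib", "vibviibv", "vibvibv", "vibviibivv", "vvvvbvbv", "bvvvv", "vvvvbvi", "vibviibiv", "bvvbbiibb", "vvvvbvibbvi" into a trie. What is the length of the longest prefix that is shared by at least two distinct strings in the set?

Equivalently: take the maximum, over all pairs, of their longest common prefix length.
e.g. "vibviibiv" and "vibviibivv" share the prefix "vibviibiv" of length 9; no pair shares a longer one.
Longest shared-prefix length: 9

9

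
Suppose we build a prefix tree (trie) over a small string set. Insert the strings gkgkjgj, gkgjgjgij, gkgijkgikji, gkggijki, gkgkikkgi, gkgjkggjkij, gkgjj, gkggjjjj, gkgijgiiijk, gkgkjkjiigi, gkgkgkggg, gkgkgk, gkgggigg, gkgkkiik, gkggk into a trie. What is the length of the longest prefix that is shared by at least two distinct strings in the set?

Look for the deepest trie node that still has at least two words in its subtree.
e.g. "gkgkgk" and "gkgkgkggg" share the prefix "gkgkgk" of length 6; no pair shares a longer one.
Longest shared-prefix length: 6

6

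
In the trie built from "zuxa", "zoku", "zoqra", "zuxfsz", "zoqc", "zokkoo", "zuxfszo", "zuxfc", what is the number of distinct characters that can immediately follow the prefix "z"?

2

Follow the path "z" to its node, then look at its outgoing edges.
Distinct next characters after "z": o, u.
That node has 2 child edges.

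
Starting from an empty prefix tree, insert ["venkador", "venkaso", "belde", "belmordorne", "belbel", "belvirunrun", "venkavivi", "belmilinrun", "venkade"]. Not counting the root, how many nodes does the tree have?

46

Count nodes per top-level branch (shared prefixes stored once):
  'b'-branch (belbel, belde, belmilinrun, belmordorne, belvirunrun): 31 nodes
  'v'-branch (venkade, venkador, venkaso, venkavivi): 15 nodes
Sum: 46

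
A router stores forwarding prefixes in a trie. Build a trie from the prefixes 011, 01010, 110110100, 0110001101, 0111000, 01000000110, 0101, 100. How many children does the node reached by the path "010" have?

Walk "010" from the root, arriving at one node.
Characters that immediately follow "010" among the stored strings: {0, 1}.
That node has 2 child edges.

2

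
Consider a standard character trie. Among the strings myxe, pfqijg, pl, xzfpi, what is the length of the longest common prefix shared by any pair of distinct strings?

Equivalently: take the maximum, over all pairs, of their longest common prefix length.
e.g. "pfqijg" and "pl" share the prefix "p" of length 1; no pair shares a longer one.
Longest shared-prefix length: 1

1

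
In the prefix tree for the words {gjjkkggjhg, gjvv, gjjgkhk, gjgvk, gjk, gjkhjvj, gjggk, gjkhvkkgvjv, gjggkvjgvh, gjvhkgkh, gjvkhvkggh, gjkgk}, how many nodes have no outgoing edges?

10

A leaf is a node with no children — equivalently, the end of a word that is not a proper prefix of any other stored word.
Those words: "gjggkvjgvh", "gjgvk", "gjjgkhk", "gjjkkggjhg", "gjkgk", "gjkhjvj", "gjkhvkkgvjv", "gjvhkgkh", "gjvkhvkggh", "gjvv"
Leaf count: 10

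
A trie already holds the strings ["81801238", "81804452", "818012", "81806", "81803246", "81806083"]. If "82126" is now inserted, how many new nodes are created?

4

"8" is already a path in the trie; the remaining "2126" must be added.
So 5 − 1 = 4 new nodes.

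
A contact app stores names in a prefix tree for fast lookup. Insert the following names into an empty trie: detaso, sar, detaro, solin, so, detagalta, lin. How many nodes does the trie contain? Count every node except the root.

23

Trace insertions, counting only characters that open a new branch:
  "detaso" → 6 new (d, e, t, a, s, o)
  "sar" → 3 new (s, a, r)
  "detaro" → prefix "deta" already present; 2 new (r, o)
  "solin" → prefix "s" already present; 4 new (o, l, i, n)
  "so" → prefix "so" already present; 0 new (none)
  "detagalta" → prefix "deta" already present; 5 new (g, a, l, t, a)
  "lin" → 3 new (l, i, n)
Total nodes = 6 + 3 + 2 + 4 + 0 + 5 + 3 = 23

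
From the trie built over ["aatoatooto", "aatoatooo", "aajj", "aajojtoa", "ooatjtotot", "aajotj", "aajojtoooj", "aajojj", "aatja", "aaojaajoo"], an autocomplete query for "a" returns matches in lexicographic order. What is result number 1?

aajj

Filter for "a…" and sort: "aajj", "aajojj", "aajojtoa", "aajojtoooj", "aajotj", "aaojaajoo", "aatja", "aatoatooo", "aatoatooto"
Position 1: aajj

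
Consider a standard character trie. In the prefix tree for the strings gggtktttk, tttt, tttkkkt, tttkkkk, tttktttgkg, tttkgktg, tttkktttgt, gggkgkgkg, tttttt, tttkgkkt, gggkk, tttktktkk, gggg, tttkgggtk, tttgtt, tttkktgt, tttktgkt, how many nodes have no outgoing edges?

16

Leaves are exactly the stored words that no other stored word extends.
Those words: "gggg", "gggkgkgkg", "gggkk", "gggtktttk", "tttgtt", "tttkgggtk", "tttkgkkt", "tttkgktg", "tttkkkk", "tttkkkt", "tttkktgt", "tttkktttgt", "tttktgkt", "tttktktkk", "tttktttgkg", "tttttt"
Leaf count: 16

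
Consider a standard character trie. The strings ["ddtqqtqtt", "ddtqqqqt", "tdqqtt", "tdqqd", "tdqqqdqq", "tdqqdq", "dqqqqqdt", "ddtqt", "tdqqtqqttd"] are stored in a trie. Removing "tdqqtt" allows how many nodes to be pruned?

1

Walk "tdqqtt" from the leaf back toward the root, removing each node that no remaining word uses.
The suffix "t" (1 node) is used only by "tdqqtt"; the node for "tdqqt" still has the child "q", so pruning stops there.
Nodes removed: 1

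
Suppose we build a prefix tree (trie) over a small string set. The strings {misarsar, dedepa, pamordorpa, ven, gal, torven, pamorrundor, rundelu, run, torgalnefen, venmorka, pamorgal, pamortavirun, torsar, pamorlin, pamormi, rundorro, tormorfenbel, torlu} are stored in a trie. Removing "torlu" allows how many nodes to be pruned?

A node on "torlu"'s path can go only if nothing else ends at it or branches off below it.
The suffix "lu" (2 nodes) is used only by "torlu"; the node for "tor" still has the child "v", so pruning stops there.
Nodes removed: 2

2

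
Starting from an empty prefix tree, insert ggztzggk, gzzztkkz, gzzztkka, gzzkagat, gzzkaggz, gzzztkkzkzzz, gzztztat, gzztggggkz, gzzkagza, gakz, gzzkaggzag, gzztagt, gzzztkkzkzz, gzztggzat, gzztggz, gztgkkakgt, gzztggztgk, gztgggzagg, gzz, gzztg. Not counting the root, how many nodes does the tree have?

68

Count nodes per top-level branch (shared prefixes stored once):
  'g'-branch (gakz, ggztzggk, gztgggzagg, gztgkkakgt, gzz, gzzkagat, gzzkaggz, gzzkaggzag, gzzkagza, gzztagt, gzztg, gzztggggkz, gzztggz, gzztggzat, gzztggztgk, gzztztat, gzzztkka, gzzztkkz, gzzztkkzkzz, gzzztkkzkzzz): 68 nodes
Sum: 68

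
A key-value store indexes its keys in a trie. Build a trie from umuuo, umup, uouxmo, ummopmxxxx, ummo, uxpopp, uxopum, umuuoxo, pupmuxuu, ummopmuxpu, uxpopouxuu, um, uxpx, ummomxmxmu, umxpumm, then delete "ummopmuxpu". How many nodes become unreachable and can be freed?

4

After clearing the end-marker at "ummopmuxpu", prune upward until reaching a node still needed by another word.
The suffix "uxpu" (4 nodes) is used only by "ummopmuxpu"; the node for "ummopm" still has the child "x", so pruning stops there.
Nodes removed: 4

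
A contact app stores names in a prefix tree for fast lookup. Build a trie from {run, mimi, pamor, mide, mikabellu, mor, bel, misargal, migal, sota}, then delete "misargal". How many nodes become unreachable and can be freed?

A node on "misargal"'s path can go only if nothing else ends at it or branches off below it.
The suffix "sargal" (6 nodes) is used only by "misargal"; the node for "mi" still has the child "m", so pruning stops there.
Nodes removed: 6

6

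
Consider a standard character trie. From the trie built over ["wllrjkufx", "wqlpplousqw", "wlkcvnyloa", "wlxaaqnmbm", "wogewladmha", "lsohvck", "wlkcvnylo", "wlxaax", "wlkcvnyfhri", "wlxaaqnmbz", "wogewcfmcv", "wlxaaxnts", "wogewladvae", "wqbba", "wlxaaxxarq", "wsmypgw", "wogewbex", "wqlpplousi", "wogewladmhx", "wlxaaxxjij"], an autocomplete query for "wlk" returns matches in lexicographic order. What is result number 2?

DFS of the "wlk" subtree visits, in order: "wlkcvnyfhri", "wlkcvnylo", "wlkcvnyloa"
The 2nd is wlkcvnylo.

wlkcvnylo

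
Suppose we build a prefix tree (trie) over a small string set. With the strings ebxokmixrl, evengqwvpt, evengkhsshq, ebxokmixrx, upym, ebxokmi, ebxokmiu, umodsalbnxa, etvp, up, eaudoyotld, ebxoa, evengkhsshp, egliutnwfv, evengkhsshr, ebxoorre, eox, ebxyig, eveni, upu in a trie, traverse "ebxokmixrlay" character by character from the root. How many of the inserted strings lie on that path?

Traverse "ebxokmixrlay" character by character; count nodes along the way that are marked as word ends.
Prefixes of the query that are stored words: "ebxokmi", "ebxokmixrl"
Count: 2

2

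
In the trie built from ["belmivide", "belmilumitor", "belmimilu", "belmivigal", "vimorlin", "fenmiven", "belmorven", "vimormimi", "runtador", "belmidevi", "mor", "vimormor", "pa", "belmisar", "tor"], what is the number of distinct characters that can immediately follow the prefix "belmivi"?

The children of the "belmivi" node are the distinct next characters among strings starting with "belmivi".
Distinct next characters after "belmivi": d, g.
That node has 2 child edges.

2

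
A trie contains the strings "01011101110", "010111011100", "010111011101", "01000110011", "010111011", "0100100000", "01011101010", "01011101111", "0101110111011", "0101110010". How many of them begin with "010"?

Walk to "010"; the words in its subtree are exactly those with that prefix.
Words under "010": 01000110011, 0100100000, 0101110010, 01011101010, 010111011, 01011101110, 010111011100, 010111011101, 0101110111011, 01011101111
Count: 10

10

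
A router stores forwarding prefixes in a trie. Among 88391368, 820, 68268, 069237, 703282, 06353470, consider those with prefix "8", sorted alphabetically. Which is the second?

88391368

DFS of the "8" subtree visits, in order: "820", "88391368"
Position 2: 88391368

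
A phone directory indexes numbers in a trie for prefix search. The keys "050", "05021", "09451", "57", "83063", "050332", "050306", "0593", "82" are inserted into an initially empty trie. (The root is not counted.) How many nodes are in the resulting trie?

24

For each word, the new-node count is its length minus the longest prefix already in the trie:
  "050" → 3 new (0, 5, 0)
  "05021" → prefix "050" already present; 2 new (2, 1)
  "09451" → prefix "0" already present; 4 new (9, 4, 5, 1)
  "57" → 2 new (5, 7)
  "83063" → 5 new (8, 3, 0, 6, 3)
  "050332" → prefix "050" already present; 3 new (3, 3, 2)
  "050306" → prefix "0503" already present; 2 new (0, 6)
  "0593" → prefix "05" already present; 2 new (9, 3)
  "82" → prefix "8" already present; 1 new (2)
Total nodes = 3 + 2 + 4 + 2 + 5 + 3 + 2 + 2 + 1 = 24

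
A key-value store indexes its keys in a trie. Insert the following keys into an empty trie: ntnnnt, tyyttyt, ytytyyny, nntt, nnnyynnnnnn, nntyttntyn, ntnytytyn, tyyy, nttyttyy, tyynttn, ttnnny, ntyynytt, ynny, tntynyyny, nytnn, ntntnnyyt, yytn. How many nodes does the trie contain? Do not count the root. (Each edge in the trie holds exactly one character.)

92

Insert word by word; a character creates a node only if that edge doesn't already exist:
  "ntnnnt" → 6 new (n, t, n, n, n, t)
  "tyyttyt" → 7 new (t, y, y, t, t, y, t)
  "ytytyyny" → 8 new (y, t, y, t, y, y, n, y)
  "nntt" → prefix "n" already present; 3 new (n, t, t)
  "nnnyynnnnnn" → prefix "nn" already present; 9 new (n, y, y, n, n, n, n, n, n)
  "nntyttntyn" → prefix "nnt" already present; 7 new (y, t, t, n, t, y, n)
  "ntnytytyn" → prefix "ntn" already present; 6 new (y, t, y, t, y, n)
  "tyyy" → prefix "tyy" already present; 1 new (y)
  "nttyttyy" → prefix "nt" already present; 6 new (t, y, t, t, y, y)
  "tyynttn" → prefix "tyy" already present; 4 new (n, t, t, n)
  "ttnnny" → prefix "t" already present; 5 new (t, n, n, n, y)
  "ntyynytt" → prefix "nt" already present; 6 new (y, y, n, y, t, t)
  "ynny" → prefix "y" already present; 3 new (n, n, y)
  "tntynyyny" → prefix "t" already present; 8 new (n, t, y, n, y, y, n, y)
  "nytnn" → prefix "n" already present; 4 new (y, t, n, n)
  "ntntnnyyt" → prefix "ntn" already present; 6 new (t, n, n, y, y, t)
  "yytn" → prefix "y" already present; 3 new (y, t, n)
Total nodes = 6 + 7 + 8 + 3 + 9 + 7 + 6 + 1 + 6 + 4 + 5 + 6 + 3 + 8 + 4 + 6 + 3 = 92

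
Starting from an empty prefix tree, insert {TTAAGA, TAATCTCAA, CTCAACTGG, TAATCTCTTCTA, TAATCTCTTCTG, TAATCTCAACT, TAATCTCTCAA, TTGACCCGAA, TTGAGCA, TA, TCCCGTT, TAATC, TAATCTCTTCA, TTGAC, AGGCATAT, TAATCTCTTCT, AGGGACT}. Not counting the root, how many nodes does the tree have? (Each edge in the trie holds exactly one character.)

64

Count nodes per top-level branch (shared prefixes stored once):
  'A'-branch (AGGCATAT, AGGGACT): 12 nodes
  'C'-branch (CTCAACTGG): 9 nodes
  'T'-branch (TA, TAATC, TAATCTCAA, TAATCTCAACT, TAATCTCTCAA, TAATCTCTTCA, TAATCTCTTCT, TAATCTCTTCTA, TAATCTCTTCTG, TCCCGTT, TTAAGA, TTGAC, TTGACCCGAA, TTGAGCA): 43 nodes
Sum: 64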